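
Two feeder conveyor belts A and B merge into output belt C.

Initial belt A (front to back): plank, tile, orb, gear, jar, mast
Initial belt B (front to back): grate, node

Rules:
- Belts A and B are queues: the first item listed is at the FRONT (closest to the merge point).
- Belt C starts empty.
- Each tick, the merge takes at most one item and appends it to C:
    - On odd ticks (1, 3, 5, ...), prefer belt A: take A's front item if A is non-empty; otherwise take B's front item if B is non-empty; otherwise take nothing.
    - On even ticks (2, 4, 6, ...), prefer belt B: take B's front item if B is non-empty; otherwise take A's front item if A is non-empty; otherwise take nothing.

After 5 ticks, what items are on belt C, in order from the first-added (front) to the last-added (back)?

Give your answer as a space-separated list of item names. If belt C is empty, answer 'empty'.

Answer: plank grate tile node orb

Derivation:
Tick 1: prefer A, take plank from A; A=[tile,orb,gear,jar,mast] B=[grate,node] C=[plank]
Tick 2: prefer B, take grate from B; A=[tile,orb,gear,jar,mast] B=[node] C=[plank,grate]
Tick 3: prefer A, take tile from A; A=[orb,gear,jar,mast] B=[node] C=[plank,grate,tile]
Tick 4: prefer B, take node from B; A=[orb,gear,jar,mast] B=[-] C=[plank,grate,tile,node]
Tick 5: prefer A, take orb from A; A=[gear,jar,mast] B=[-] C=[plank,grate,tile,node,orb]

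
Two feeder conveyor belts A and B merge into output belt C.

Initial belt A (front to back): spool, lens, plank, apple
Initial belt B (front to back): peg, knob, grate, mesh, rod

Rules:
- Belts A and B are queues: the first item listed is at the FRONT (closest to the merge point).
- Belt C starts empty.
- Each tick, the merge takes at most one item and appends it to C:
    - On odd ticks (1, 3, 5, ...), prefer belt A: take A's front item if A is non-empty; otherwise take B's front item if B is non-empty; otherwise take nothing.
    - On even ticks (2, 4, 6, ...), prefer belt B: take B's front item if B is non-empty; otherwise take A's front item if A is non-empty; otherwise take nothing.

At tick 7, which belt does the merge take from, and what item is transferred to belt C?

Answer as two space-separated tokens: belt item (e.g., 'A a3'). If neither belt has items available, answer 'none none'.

Answer: A apple

Derivation:
Tick 1: prefer A, take spool from A; A=[lens,plank,apple] B=[peg,knob,grate,mesh,rod] C=[spool]
Tick 2: prefer B, take peg from B; A=[lens,plank,apple] B=[knob,grate,mesh,rod] C=[spool,peg]
Tick 3: prefer A, take lens from A; A=[plank,apple] B=[knob,grate,mesh,rod] C=[spool,peg,lens]
Tick 4: prefer B, take knob from B; A=[plank,apple] B=[grate,mesh,rod] C=[spool,peg,lens,knob]
Tick 5: prefer A, take plank from A; A=[apple] B=[grate,mesh,rod] C=[spool,peg,lens,knob,plank]
Tick 6: prefer B, take grate from B; A=[apple] B=[mesh,rod] C=[spool,peg,lens,knob,plank,grate]
Tick 7: prefer A, take apple from A; A=[-] B=[mesh,rod] C=[spool,peg,lens,knob,plank,grate,apple]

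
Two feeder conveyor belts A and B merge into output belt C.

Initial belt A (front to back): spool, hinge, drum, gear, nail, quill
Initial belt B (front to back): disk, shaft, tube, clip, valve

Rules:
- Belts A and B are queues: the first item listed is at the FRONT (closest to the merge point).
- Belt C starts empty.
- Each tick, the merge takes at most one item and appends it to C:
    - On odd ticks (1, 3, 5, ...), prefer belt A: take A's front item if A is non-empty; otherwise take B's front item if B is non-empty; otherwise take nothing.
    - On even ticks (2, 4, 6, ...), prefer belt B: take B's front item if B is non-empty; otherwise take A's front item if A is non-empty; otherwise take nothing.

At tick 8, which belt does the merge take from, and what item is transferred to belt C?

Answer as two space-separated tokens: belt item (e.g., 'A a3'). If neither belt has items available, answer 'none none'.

Answer: B clip

Derivation:
Tick 1: prefer A, take spool from A; A=[hinge,drum,gear,nail,quill] B=[disk,shaft,tube,clip,valve] C=[spool]
Tick 2: prefer B, take disk from B; A=[hinge,drum,gear,nail,quill] B=[shaft,tube,clip,valve] C=[spool,disk]
Tick 3: prefer A, take hinge from A; A=[drum,gear,nail,quill] B=[shaft,tube,clip,valve] C=[spool,disk,hinge]
Tick 4: prefer B, take shaft from B; A=[drum,gear,nail,quill] B=[tube,clip,valve] C=[spool,disk,hinge,shaft]
Tick 5: prefer A, take drum from A; A=[gear,nail,quill] B=[tube,clip,valve] C=[spool,disk,hinge,shaft,drum]
Tick 6: prefer B, take tube from B; A=[gear,nail,quill] B=[clip,valve] C=[spool,disk,hinge,shaft,drum,tube]
Tick 7: prefer A, take gear from A; A=[nail,quill] B=[clip,valve] C=[spool,disk,hinge,shaft,drum,tube,gear]
Tick 8: prefer B, take clip from B; A=[nail,quill] B=[valve] C=[spool,disk,hinge,shaft,drum,tube,gear,clip]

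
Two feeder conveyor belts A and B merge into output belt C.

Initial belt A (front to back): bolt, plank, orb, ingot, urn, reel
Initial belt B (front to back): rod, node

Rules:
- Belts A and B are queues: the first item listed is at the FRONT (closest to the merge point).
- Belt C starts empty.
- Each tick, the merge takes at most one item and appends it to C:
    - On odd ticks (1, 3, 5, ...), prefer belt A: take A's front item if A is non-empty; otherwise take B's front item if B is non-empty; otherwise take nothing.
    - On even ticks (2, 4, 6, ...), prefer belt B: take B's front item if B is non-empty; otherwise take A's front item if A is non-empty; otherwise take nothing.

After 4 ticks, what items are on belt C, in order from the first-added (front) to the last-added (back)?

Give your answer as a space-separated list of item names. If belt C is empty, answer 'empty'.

Tick 1: prefer A, take bolt from A; A=[plank,orb,ingot,urn,reel] B=[rod,node] C=[bolt]
Tick 2: prefer B, take rod from B; A=[plank,orb,ingot,urn,reel] B=[node] C=[bolt,rod]
Tick 3: prefer A, take plank from A; A=[orb,ingot,urn,reel] B=[node] C=[bolt,rod,plank]
Tick 4: prefer B, take node from B; A=[orb,ingot,urn,reel] B=[-] C=[bolt,rod,plank,node]

Answer: bolt rod plank node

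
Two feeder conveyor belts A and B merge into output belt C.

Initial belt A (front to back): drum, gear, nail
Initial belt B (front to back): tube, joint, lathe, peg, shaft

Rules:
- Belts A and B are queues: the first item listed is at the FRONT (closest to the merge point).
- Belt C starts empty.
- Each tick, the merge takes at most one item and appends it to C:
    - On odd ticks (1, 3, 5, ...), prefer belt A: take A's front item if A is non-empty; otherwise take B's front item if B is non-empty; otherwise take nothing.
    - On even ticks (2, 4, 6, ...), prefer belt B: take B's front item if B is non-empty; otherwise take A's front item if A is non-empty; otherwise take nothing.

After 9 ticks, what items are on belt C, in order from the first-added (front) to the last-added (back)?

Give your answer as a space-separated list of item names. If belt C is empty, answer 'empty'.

Answer: drum tube gear joint nail lathe peg shaft

Derivation:
Tick 1: prefer A, take drum from A; A=[gear,nail] B=[tube,joint,lathe,peg,shaft] C=[drum]
Tick 2: prefer B, take tube from B; A=[gear,nail] B=[joint,lathe,peg,shaft] C=[drum,tube]
Tick 3: prefer A, take gear from A; A=[nail] B=[joint,lathe,peg,shaft] C=[drum,tube,gear]
Tick 4: prefer B, take joint from B; A=[nail] B=[lathe,peg,shaft] C=[drum,tube,gear,joint]
Tick 5: prefer A, take nail from A; A=[-] B=[lathe,peg,shaft] C=[drum,tube,gear,joint,nail]
Tick 6: prefer B, take lathe from B; A=[-] B=[peg,shaft] C=[drum,tube,gear,joint,nail,lathe]
Tick 7: prefer A, take peg from B; A=[-] B=[shaft] C=[drum,tube,gear,joint,nail,lathe,peg]
Tick 8: prefer B, take shaft from B; A=[-] B=[-] C=[drum,tube,gear,joint,nail,lathe,peg,shaft]
Tick 9: prefer A, both empty, nothing taken; A=[-] B=[-] C=[drum,tube,gear,joint,nail,lathe,peg,shaft]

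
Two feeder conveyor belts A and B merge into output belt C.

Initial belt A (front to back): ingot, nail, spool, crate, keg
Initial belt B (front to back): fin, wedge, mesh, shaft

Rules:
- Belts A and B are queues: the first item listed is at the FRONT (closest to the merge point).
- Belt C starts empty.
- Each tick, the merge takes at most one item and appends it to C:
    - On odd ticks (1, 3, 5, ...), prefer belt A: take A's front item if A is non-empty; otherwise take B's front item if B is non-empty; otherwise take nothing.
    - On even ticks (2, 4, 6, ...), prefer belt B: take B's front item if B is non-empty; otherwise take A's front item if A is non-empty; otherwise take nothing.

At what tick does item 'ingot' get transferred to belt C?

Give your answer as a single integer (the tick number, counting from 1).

Tick 1: prefer A, take ingot from A; A=[nail,spool,crate,keg] B=[fin,wedge,mesh,shaft] C=[ingot]

Answer: 1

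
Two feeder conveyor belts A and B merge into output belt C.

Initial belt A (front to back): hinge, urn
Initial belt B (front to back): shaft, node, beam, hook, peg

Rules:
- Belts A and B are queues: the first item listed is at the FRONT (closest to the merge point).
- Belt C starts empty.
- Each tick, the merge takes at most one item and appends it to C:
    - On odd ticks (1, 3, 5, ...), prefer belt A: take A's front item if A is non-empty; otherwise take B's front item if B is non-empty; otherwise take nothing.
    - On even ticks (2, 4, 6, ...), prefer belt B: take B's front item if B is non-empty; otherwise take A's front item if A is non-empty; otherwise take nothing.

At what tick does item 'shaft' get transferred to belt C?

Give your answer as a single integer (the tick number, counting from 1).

Answer: 2

Derivation:
Tick 1: prefer A, take hinge from A; A=[urn] B=[shaft,node,beam,hook,peg] C=[hinge]
Tick 2: prefer B, take shaft from B; A=[urn] B=[node,beam,hook,peg] C=[hinge,shaft]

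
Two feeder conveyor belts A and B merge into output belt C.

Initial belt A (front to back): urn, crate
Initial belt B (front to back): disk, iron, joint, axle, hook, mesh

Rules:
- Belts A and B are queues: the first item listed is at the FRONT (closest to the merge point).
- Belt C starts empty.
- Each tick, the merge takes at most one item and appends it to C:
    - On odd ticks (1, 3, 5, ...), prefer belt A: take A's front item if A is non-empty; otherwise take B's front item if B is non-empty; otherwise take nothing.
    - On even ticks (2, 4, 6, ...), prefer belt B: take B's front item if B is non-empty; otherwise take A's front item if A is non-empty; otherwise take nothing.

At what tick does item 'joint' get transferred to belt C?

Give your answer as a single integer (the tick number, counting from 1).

Tick 1: prefer A, take urn from A; A=[crate] B=[disk,iron,joint,axle,hook,mesh] C=[urn]
Tick 2: prefer B, take disk from B; A=[crate] B=[iron,joint,axle,hook,mesh] C=[urn,disk]
Tick 3: prefer A, take crate from A; A=[-] B=[iron,joint,axle,hook,mesh] C=[urn,disk,crate]
Tick 4: prefer B, take iron from B; A=[-] B=[joint,axle,hook,mesh] C=[urn,disk,crate,iron]
Tick 5: prefer A, take joint from B; A=[-] B=[axle,hook,mesh] C=[urn,disk,crate,iron,joint]

Answer: 5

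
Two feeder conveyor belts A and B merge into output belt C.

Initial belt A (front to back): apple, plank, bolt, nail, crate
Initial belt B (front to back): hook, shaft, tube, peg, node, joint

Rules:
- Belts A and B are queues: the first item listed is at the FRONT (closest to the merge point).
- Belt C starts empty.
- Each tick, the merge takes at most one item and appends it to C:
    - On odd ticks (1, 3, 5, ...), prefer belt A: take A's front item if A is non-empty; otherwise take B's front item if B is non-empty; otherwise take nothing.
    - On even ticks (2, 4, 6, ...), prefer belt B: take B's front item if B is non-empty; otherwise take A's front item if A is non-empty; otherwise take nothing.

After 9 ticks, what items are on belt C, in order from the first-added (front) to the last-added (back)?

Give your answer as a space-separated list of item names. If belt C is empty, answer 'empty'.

Tick 1: prefer A, take apple from A; A=[plank,bolt,nail,crate] B=[hook,shaft,tube,peg,node,joint] C=[apple]
Tick 2: prefer B, take hook from B; A=[plank,bolt,nail,crate] B=[shaft,tube,peg,node,joint] C=[apple,hook]
Tick 3: prefer A, take plank from A; A=[bolt,nail,crate] B=[shaft,tube,peg,node,joint] C=[apple,hook,plank]
Tick 4: prefer B, take shaft from B; A=[bolt,nail,crate] B=[tube,peg,node,joint] C=[apple,hook,plank,shaft]
Tick 5: prefer A, take bolt from A; A=[nail,crate] B=[tube,peg,node,joint] C=[apple,hook,plank,shaft,bolt]
Tick 6: prefer B, take tube from B; A=[nail,crate] B=[peg,node,joint] C=[apple,hook,plank,shaft,bolt,tube]
Tick 7: prefer A, take nail from A; A=[crate] B=[peg,node,joint] C=[apple,hook,plank,shaft,bolt,tube,nail]
Tick 8: prefer B, take peg from B; A=[crate] B=[node,joint] C=[apple,hook,plank,shaft,bolt,tube,nail,peg]
Tick 9: prefer A, take crate from A; A=[-] B=[node,joint] C=[apple,hook,plank,shaft,bolt,tube,nail,peg,crate]

Answer: apple hook plank shaft bolt tube nail peg crate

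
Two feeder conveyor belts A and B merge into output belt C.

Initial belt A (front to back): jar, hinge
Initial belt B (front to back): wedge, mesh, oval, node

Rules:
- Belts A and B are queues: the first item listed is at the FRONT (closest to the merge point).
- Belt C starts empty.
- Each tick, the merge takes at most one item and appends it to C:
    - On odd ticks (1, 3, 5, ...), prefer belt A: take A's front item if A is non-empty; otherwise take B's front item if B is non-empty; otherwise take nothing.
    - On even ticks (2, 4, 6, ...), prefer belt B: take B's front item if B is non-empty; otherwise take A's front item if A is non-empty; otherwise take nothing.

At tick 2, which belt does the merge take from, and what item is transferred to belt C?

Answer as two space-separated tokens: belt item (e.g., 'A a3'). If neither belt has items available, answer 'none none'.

Answer: B wedge

Derivation:
Tick 1: prefer A, take jar from A; A=[hinge] B=[wedge,mesh,oval,node] C=[jar]
Tick 2: prefer B, take wedge from B; A=[hinge] B=[mesh,oval,node] C=[jar,wedge]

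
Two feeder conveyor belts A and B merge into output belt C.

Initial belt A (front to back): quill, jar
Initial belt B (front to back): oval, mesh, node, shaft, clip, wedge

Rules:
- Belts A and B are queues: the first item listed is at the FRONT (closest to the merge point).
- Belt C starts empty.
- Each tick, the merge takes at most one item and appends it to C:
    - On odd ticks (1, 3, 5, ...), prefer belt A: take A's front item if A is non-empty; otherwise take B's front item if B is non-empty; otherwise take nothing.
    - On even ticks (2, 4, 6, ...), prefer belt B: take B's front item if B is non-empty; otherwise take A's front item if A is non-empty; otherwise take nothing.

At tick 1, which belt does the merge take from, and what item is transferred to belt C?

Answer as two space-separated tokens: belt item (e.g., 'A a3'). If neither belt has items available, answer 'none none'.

Tick 1: prefer A, take quill from A; A=[jar] B=[oval,mesh,node,shaft,clip,wedge] C=[quill]

Answer: A quill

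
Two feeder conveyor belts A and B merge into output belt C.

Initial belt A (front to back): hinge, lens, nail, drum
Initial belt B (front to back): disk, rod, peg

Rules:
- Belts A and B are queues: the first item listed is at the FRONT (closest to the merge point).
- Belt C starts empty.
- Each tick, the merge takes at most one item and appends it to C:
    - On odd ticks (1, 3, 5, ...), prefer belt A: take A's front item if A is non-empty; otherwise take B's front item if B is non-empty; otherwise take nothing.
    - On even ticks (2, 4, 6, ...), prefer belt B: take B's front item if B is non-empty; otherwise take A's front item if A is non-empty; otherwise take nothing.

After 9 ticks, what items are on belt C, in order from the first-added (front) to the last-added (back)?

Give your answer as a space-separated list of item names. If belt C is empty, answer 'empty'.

Tick 1: prefer A, take hinge from A; A=[lens,nail,drum] B=[disk,rod,peg] C=[hinge]
Tick 2: prefer B, take disk from B; A=[lens,nail,drum] B=[rod,peg] C=[hinge,disk]
Tick 3: prefer A, take lens from A; A=[nail,drum] B=[rod,peg] C=[hinge,disk,lens]
Tick 4: prefer B, take rod from B; A=[nail,drum] B=[peg] C=[hinge,disk,lens,rod]
Tick 5: prefer A, take nail from A; A=[drum] B=[peg] C=[hinge,disk,lens,rod,nail]
Tick 6: prefer B, take peg from B; A=[drum] B=[-] C=[hinge,disk,lens,rod,nail,peg]
Tick 7: prefer A, take drum from A; A=[-] B=[-] C=[hinge,disk,lens,rod,nail,peg,drum]
Tick 8: prefer B, both empty, nothing taken; A=[-] B=[-] C=[hinge,disk,lens,rod,nail,peg,drum]
Tick 9: prefer A, both empty, nothing taken; A=[-] B=[-] C=[hinge,disk,lens,rod,nail,peg,drum]

Answer: hinge disk lens rod nail peg drum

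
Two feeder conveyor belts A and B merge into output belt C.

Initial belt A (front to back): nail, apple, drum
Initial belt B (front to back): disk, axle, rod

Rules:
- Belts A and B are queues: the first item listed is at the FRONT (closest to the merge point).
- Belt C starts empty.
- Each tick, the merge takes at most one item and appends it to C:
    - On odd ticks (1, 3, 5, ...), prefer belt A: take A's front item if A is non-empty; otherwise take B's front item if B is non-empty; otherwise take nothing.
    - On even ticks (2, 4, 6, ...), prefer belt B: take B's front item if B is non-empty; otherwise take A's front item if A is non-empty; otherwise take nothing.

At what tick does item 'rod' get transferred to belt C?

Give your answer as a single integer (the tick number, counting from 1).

Answer: 6

Derivation:
Tick 1: prefer A, take nail from A; A=[apple,drum] B=[disk,axle,rod] C=[nail]
Tick 2: prefer B, take disk from B; A=[apple,drum] B=[axle,rod] C=[nail,disk]
Tick 3: prefer A, take apple from A; A=[drum] B=[axle,rod] C=[nail,disk,apple]
Tick 4: prefer B, take axle from B; A=[drum] B=[rod] C=[nail,disk,apple,axle]
Tick 5: prefer A, take drum from A; A=[-] B=[rod] C=[nail,disk,apple,axle,drum]
Tick 6: prefer B, take rod from B; A=[-] B=[-] C=[nail,disk,apple,axle,drum,rod]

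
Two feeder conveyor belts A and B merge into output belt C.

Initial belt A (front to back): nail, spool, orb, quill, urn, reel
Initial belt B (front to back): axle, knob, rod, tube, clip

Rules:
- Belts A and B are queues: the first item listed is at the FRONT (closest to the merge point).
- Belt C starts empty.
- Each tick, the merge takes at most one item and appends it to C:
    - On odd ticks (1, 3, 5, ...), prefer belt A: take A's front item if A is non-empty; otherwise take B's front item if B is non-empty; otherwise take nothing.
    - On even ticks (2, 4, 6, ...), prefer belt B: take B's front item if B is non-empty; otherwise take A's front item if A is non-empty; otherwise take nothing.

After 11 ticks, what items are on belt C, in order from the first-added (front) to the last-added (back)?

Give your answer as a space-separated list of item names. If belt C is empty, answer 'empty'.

Answer: nail axle spool knob orb rod quill tube urn clip reel

Derivation:
Tick 1: prefer A, take nail from A; A=[spool,orb,quill,urn,reel] B=[axle,knob,rod,tube,clip] C=[nail]
Tick 2: prefer B, take axle from B; A=[spool,orb,quill,urn,reel] B=[knob,rod,tube,clip] C=[nail,axle]
Tick 3: prefer A, take spool from A; A=[orb,quill,urn,reel] B=[knob,rod,tube,clip] C=[nail,axle,spool]
Tick 4: prefer B, take knob from B; A=[orb,quill,urn,reel] B=[rod,tube,clip] C=[nail,axle,spool,knob]
Tick 5: prefer A, take orb from A; A=[quill,urn,reel] B=[rod,tube,clip] C=[nail,axle,spool,knob,orb]
Tick 6: prefer B, take rod from B; A=[quill,urn,reel] B=[tube,clip] C=[nail,axle,spool,knob,orb,rod]
Tick 7: prefer A, take quill from A; A=[urn,reel] B=[tube,clip] C=[nail,axle,spool,knob,orb,rod,quill]
Tick 8: prefer B, take tube from B; A=[urn,reel] B=[clip] C=[nail,axle,spool,knob,orb,rod,quill,tube]
Tick 9: prefer A, take urn from A; A=[reel] B=[clip] C=[nail,axle,spool,knob,orb,rod,quill,tube,urn]
Tick 10: prefer B, take clip from B; A=[reel] B=[-] C=[nail,axle,spool,knob,orb,rod,quill,tube,urn,clip]
Tick 11: prefer A, take reel from A; A=[-] B=[-] C=[nail,axle,spool,knob,orb,rod,quill,tube,urn,clip,reel]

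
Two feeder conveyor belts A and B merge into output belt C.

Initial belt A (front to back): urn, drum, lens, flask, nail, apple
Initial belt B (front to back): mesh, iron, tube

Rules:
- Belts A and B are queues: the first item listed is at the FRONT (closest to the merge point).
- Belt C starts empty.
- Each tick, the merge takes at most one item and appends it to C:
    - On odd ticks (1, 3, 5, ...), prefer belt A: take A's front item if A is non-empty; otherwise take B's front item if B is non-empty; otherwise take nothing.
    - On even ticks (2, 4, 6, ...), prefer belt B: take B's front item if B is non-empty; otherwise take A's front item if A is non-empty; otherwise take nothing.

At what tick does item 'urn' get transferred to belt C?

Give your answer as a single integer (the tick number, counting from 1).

Answer: 1

Derivation:
Tick 1: prefer A, take urn from A; A=[drum,lens,flask,nail,apple] B=[mesh,iron,tube] C=[urn]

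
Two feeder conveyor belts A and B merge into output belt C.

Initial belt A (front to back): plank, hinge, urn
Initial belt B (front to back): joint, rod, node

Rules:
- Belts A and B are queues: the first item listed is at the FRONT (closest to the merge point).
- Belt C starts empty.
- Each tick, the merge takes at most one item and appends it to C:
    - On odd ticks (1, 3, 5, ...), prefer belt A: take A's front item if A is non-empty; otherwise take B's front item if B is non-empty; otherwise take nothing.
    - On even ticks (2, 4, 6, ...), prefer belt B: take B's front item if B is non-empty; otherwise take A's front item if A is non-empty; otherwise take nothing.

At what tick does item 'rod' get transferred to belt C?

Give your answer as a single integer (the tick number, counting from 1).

Answer: 4

Derivation:
Tick 1: prefer A, take plank from A; A=[hinge,urn] B=[joint,rod,node] C=[plank]
Tick 2: prefer B, take joint from B; A=[hinge,urn] B=[rod,node] C=[plank,joint]
Tick 3: prefer A, take hinge from A; A=[urn] B=[rod,node] C=[plank,joint,hinge]
Tick 4: prefer B, take rod from B; A=[urn] B=[node] C=[plank,joint,hinge,rod]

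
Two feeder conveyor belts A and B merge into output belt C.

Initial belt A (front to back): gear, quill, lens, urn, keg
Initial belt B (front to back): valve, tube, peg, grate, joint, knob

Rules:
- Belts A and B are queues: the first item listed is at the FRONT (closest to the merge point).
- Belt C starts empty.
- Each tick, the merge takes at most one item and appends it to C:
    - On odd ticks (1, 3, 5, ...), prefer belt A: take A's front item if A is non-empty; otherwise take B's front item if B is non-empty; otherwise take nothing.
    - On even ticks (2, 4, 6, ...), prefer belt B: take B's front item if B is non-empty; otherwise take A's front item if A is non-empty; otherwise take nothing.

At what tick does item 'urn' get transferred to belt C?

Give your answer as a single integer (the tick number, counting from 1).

Answer: 7

Derivation:
Tick 1: prefer A, take gear from A; A=[quill,lens,urn,keg] B=[valve,tube,peg,grate,joint,knob] C=[gear]
Tick 2: prefer B, take valve from B; A=[quill,lens,urn,keg] B=[tube,peg,grate,joint,knob] C=[gear,valve]
Tick 3: prefer A, take quill from A; A=[lens,urn,keg] B=[tube,peg,grate,joint,knob] C=[gear,valve,quill]
Tick 4: prefer B, take tube from B; A=[lens,urn,keg] B=[peg,grate,joint,knob] C=[gear,valve,quill,tube]
Tick 5: prefer A, take lens from A; A=[urn,keg] B=[peg,grate,joint,knob] C=[gear,valve,quill,tube,lens]
Tick 6: prefer B, take peg from B; A=[urn,keg] B=[grate,joint,knob] C=[gear,valve,quill,tube,lens,peg]
Tick 7: prefer A, take urn from A; A=[keg] B=[grate,joint,knob] C=[gear,valve,quill,tube,lens,peg,urn]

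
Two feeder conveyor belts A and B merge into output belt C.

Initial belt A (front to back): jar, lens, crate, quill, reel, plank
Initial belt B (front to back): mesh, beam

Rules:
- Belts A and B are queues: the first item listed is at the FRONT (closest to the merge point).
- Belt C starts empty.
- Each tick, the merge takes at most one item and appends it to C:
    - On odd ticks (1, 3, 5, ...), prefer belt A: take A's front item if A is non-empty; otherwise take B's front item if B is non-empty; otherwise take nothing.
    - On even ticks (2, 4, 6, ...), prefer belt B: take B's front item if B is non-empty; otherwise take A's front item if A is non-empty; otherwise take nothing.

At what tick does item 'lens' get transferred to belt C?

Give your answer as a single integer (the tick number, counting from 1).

Answer: 3

Derivation:
Tick 1: prefer A, take jar from A; A=[lens,crate,quill,reel,plank] B=[mesh,beam] C=[jar]
Tick 2: prefer B, take mesh from B; A=[lens,crate,quill,reel,plank] B=[beam] C=[jar,mesh]
Tick 3: prefer A, take lens from A; A=[crate,quill,reel,plank] B=[beam] C=[jar,mesh,lens]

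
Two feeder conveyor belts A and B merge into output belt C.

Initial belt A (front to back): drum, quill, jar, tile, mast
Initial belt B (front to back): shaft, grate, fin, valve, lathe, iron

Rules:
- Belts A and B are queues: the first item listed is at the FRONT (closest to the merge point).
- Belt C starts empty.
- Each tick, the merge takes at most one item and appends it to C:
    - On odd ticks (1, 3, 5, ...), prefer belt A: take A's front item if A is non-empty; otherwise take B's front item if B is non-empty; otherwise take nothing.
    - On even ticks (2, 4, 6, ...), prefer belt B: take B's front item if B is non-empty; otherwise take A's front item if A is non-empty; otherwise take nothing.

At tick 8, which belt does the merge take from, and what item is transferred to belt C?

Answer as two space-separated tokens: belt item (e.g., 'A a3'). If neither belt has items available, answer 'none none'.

Tick 1: prefer A, take drum from A; A=[quill,jar,tile,mast] B=[shaft,grate,fin,valve,lathe,iron] C=[drum]
Tick 2: prefer B, take shaft from B; A=[quill,jar,tile,mast] B=[grate,fin,valve,lathe,iron] C=[drum,shaft]
Tick 3: prefer A, take quill from A; A=[jar,tile,mast] B=[grate,fin,valve,lathe,iron] C=[drum,shaft,quill]
Tick 4: prefer B, take grate from B; A=[jar,tile,mast] B=[fin,valve,lathe,iron] C=[drum,shaft,quill,grate]
Tick 5: prefer A, take jar from A; A=[tile,mast] B=[fin,valve,lathe,iron] C=[drum,shaft,quill,grate,jar]
Tick 6: prefer B, take fin from B; A=[tile,mast] B=[valve,lathe,iron] C=[drum,shaft,quill,grate,jar,fin]
Tick 7: prefer A, take tile from A; A=[mast] B=[valve,lathe,iron] C=[drum,shaft,quill,grate,jar,fin,tile]
Tick 8: prefer B, take valve from B; A=[mast] B=[lathe,iron] C=[drum,shaft,quill,grate,jar,fin,tile,valve]

Answer: B valve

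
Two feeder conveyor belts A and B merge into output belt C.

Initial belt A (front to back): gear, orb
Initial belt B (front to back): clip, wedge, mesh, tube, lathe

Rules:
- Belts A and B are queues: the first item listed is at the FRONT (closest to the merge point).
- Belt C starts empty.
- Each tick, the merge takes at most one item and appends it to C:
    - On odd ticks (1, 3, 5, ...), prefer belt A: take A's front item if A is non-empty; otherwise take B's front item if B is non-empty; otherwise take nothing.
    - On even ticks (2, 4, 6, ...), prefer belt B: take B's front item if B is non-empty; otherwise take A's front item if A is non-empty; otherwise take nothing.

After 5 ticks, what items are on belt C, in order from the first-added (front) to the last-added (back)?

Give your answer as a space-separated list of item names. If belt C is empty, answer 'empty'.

Answer: gear clip orb wedge mesh

Derivation:
Tick 1: prefer A, take gear from A; A=[orb] B=[clip,wedge,mesh,tube,lathe] C=[gear]
Tick 2: prefer B, take clip from B; A=[orb] B=[wedge,mesh,tube,lathe] C=[gear,clip]
Tick 3: prefer A, take orb from A; A=[-] B=[wedge,mesh,tube,lathe] C=[gear,clip,orb]
Tick 4: prefer B, take wedge from B; A=[-] B=[mesh,tube,lathe] C=[gear,clip,orb,wedge]
Tick 5: prefer A, take mesh from B; A=[-] B=[tube,lathe] C=[gear,clip,orb,wedge,mesh]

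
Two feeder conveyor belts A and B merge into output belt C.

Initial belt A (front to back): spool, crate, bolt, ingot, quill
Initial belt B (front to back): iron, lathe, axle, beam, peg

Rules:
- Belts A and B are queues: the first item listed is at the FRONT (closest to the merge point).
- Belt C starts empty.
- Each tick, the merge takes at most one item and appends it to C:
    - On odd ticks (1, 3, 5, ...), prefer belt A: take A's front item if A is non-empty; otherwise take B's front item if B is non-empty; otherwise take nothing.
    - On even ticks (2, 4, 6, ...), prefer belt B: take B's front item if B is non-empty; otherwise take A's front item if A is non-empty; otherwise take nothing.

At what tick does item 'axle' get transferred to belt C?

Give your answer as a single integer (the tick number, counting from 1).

Answer: 6

Derivation:
Tick 1: prefer A, take spool from A; A=[crate,bolt,ingot,quill] B=[iron,lathe,axle,beam,peg] C=[spool]
Tick 2: prefer B, take iron from B; A=[crate,bolt,ingot,quill] B=[lathe,axle,beam,peg] C=[spool,iron]
Tick 3: prefer A, take crate from A; A=[bolt,ingot,quill] B=[lathe,axle,beam,peg] C=[spool,iron,crate]
Tick 4: prefer B, take lathe from B; A=[bolt,ingot,quill] B=[axle,beam,peg] C=[spool,iron,crate,lathe]
Tick 5: prefer A, take bolt from A; A=[ingot,quill] B=[axle,beam,peg] C=[spool,iron,crate,lathe,bolt]
Tick 6: prefer B, take axle from B; A=[ingot,quill] B=[beam,peg] C=[spool,iron,crate,lathe,bolt,axle]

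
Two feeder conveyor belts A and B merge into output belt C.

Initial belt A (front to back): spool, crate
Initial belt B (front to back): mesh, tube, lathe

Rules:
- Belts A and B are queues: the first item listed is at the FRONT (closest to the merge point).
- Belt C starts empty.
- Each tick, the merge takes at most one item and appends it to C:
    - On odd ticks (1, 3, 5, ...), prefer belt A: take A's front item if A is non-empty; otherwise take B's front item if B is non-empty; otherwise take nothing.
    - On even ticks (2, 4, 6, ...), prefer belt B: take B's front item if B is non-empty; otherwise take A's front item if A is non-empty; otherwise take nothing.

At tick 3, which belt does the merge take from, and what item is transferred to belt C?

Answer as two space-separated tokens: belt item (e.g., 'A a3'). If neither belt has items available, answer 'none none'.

Tick 1: prefer A, take spool from A; A=[crate] B=[mesh,tube,lathe] C=[spool]
Tick 2: prefer B, take mesh from B; A=[crate] B=[tube,lathe] C=[spool,mesh]
Tick 3: prefer A, take crate from A; A=[-] B=[tube,lathe] C=[spool,mesh,crate]

Answer: A crate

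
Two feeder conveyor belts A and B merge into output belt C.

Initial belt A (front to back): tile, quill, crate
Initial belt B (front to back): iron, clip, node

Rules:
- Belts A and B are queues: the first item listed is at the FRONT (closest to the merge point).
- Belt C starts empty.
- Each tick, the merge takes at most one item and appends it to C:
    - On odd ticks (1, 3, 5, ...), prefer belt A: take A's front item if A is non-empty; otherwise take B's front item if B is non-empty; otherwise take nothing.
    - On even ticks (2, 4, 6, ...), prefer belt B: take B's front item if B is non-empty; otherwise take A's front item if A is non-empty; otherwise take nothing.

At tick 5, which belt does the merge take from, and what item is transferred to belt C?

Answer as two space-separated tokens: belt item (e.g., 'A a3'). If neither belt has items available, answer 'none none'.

Answer: A crate

Derivation:
Tick 1: prefer A, take tile from A; A=[quill,crate] B=[iron,clip,node] C=[tile]
Tick 2: prefer B, take iron from B; A=[quill,crate] B=[clip,node] C=[tile,iron]
Tick 3: prefer A, take quill from A; A=[crate] B=[clip,node] C=[tile,iron,quill]
Tick 4: prefer B, take clip from B; A=[crate] B=[node] C=[tile,iron,quill,clip]
Tick 5: prefer A, take crate from A; A=[-] B=[node] C=[tile,iron,quill,clip,crate]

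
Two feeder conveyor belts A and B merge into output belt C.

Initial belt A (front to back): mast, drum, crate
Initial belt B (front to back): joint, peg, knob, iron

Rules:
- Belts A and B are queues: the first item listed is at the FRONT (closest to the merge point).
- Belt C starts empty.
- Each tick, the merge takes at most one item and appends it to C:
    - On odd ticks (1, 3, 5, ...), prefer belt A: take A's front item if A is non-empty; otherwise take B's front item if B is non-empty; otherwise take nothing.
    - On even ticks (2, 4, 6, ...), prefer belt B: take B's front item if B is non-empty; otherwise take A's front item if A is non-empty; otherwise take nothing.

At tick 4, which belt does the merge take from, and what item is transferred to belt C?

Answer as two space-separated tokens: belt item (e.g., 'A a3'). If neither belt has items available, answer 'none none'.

Answer: B peg

Derivation:
Tick 1: prefer A, take mast from A; A=[drum,crate] B=[joint,peg,knob,iron] C=[mast]
Tick 2: prefer B, take joint from B; A=[drum,crate] B=[peg,knob,iron] C=[mast,joint]
Tick 3: prefer A, take drum from A; A=[crate] B=[peg,knob,iron] C=[mast,joint,drum]
Tick 4: prefer B, take peg from B; A=[crate] B=[knob,iron] C=[mast,joint,drum,peg]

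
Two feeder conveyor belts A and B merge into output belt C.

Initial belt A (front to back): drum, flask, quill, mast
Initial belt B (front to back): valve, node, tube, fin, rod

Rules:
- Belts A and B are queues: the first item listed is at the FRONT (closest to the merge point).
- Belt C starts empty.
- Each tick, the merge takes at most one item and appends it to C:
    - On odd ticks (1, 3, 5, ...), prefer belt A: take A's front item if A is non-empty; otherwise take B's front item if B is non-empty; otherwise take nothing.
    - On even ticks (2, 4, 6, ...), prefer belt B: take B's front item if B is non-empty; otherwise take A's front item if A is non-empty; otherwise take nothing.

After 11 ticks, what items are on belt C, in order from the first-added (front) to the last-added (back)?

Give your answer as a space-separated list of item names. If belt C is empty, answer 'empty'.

Tick 1: prefer A, take drum from A; A=[flask,quill,mast] B=[valve,node,tube,fin,rod] C=[drum]
Tick 2: prefer B, take valve from B; A=[flask,quill,mast] B=[node,tube,fin,rod] C=[drum,valve]
Tick 3: prefer A, take flask from A; A=[quill,mast] B=[node,tube,fin,rod] C=[drum,valve,flask]
Tick 4: prefer B, take node from B; A=[quill,mast] B=[tube,fin,rod] C=[drum,valve,flask,node]
Tick 5: prefer A, take quill from A; A=[mast] B=[tube,fin,rod] C=[drum,valve,flask,node,quill]
Tick 6: prefer B, take tube from B; A=[mast] B=[fin,rod] C=[drum,valve,flask,node,quill,tube]
Tick 7: prefer A, take mast from A; A=[-] B=[fin,rod] C=[drum,valve,flask,node,quill,tube,mast]
Tick 8: prefer B, take fin from B; A=[-] B=[rod] C=[drum,valve,flask,node,quill,tube,mast,fin]
Tick 9: prefer A, take rod from B; A=[-] B=[-] C=[drum,valve,flask,node,quill,tube,mast,fin,rod]
Tick 10: prefer B, both empty, nothing taken; A=[-] B=[-] C=[drum,valve,flask,node,quill,tube,mast,fin,rod]
Tick 11: prefer A, both empty, nothing taken; A=[-] B=[-] C=[drum,valve,flask,node,quill,tube,mast,fin,rod]

Answer: drum valve flask node quill tube mast fin rod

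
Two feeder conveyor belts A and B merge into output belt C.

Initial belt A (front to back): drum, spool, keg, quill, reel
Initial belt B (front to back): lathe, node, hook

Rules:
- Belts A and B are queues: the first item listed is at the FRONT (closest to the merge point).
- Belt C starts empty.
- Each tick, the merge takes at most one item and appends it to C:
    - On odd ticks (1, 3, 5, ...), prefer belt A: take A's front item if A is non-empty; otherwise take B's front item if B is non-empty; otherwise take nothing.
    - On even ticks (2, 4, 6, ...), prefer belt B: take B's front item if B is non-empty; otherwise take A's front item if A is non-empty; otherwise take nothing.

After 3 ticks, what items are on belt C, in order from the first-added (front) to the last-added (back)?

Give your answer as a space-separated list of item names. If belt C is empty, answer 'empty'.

Answer: drum lathe spool

Derivation:
Tick 1: prefer A, take drum from A; A=[spool,keg,quill,reel] B=[lathe,node,hook] C=[drum]
Tick 2: prefer B, take lathe from B; A=[spool,keg,quill,reel] B=[node,hook] C=[drum,lathe]
Tick 3: prefer A, take spool from A; A=[keg,quill,reel] B=[node,hook] C=[drum,lathe,spool]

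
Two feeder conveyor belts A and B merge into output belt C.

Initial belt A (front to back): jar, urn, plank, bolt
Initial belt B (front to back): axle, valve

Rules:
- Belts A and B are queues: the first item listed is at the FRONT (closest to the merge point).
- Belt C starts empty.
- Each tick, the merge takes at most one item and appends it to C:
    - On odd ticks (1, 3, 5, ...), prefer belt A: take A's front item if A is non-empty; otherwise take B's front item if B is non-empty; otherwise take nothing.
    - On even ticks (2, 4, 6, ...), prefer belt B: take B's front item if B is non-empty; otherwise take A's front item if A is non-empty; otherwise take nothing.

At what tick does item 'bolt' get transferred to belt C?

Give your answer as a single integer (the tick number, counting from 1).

Tick 1: prefer A, take jar from A; A=[urn,plank,bolt] B=[axle,valve] C=[jar]
Tick 2: prefer B, take axle from B; A=[urn,plank,bolt] B=[valve] C=[jar,axle]
Tick 3: prefer A, take urn from A; A=[plank,bolt] B=[valve] C=[jar,axle,urn]
Tick 4: prefer B, take valve from B; A=[plank,bolt] B=[-] C=[jar,axle,urn,valve]
Tick 5: prefer A, take plank from A; A=[bolt] B=[-] C=[jar,axle,urn,valve,plank]
Tick 6: prefer B, take bolt from A; A=[-] B=[-] C=[jar,axle,urn,valve,plank,bolt]

Answer: 6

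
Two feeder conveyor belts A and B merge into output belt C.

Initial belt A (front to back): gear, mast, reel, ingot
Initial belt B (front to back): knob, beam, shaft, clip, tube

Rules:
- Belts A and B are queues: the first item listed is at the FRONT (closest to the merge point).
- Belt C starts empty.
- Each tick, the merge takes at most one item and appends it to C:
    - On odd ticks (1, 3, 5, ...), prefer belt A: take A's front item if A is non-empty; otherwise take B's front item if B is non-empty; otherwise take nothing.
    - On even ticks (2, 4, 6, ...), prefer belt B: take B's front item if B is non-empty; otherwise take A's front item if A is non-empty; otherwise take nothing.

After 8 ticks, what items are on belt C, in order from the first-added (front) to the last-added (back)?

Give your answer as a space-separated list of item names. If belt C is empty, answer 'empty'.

Answer: gear knob mast beam reel shaft ingot clip

Derivation:
Tick 1: prefer A, take gear from A; A=[mast,reel,ingot] B=[knob,beam,shaft,clip,tube] C=[gear]
Tick 2: prefer B, take knob from B; A=[mast,reel,ingot] B=[beam,shaft,clip,tube] C=[gear,knob]
Tick 3: prefer A, take mast from A; A=[reel,ingot] B=[beam,shaft,clip,tube] C=[gear,knob,mast]
Tick 4: prefer B, take beam from B; A=[reel,ingot] B=[shaft,clip,tube] C=[gear,knob,mast,beam]
Tick 5: prefer A, take reel from A; A=[ingot] B=[shaft,clip,tube] C=[gear,knob,mast,beam,reel]
Tick 6: prefer B, take shaft from B; A=[ingot] B=[clip,tube] C=[gear,knob,mast,beam,reel,shaft]
Tick 7: prefer A, take ingot from A; A=[-] B=[clip,tube] C=[gear,knob,mast,beam,reel,shaft,ingot]
Tick 8: prefer B, take clip from B; A=[-] B=[tube] C=[gear,knob,mast,beam,reel,shaft,ingot,clip]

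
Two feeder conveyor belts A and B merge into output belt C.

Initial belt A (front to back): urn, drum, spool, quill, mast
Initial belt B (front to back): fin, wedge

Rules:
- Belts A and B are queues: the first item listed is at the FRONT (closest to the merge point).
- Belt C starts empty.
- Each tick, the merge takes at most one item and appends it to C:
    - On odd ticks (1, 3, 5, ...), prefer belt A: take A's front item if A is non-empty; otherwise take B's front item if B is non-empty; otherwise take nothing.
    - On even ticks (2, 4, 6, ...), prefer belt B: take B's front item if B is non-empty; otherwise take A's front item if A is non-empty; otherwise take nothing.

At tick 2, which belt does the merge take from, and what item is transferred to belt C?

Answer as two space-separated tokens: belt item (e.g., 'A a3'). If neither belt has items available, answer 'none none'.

Answer: B fin

Derivation:
Tick 1: prefer A, take urn from A; A=[drum,spool,quill,mast] B=[fin,wedge] C=[urn]
Tick 2: prefer B, take fin from B; A=[drum,spool,quill,mast] B=[wedge] C=[urn,fin]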